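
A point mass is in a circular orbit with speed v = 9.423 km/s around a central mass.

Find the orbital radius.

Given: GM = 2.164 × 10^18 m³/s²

Convert to SI: v = 9.423 km/s = 9423 m/s.
For a circular orbit, v² = GM / r, so r = GM / v².
r = 2.164e+18 / (9423)² m ≈ 2.437e+10 m = 2.437 × 10^10 m.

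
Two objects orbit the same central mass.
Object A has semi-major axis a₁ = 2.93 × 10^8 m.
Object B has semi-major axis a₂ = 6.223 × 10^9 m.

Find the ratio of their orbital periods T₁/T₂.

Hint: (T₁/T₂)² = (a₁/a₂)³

From Kepler's third law, (T₁/T₂)² = (a₁/a₂)³, so T₁/T₂ = (a₁/a₂)^(3/2).
a₁/a₂ = 2.93e+08 / 6.223e+09 = 0.0470834.
T₁/T₂ = (0.0470834)^(3/2) ≈ 0.01022.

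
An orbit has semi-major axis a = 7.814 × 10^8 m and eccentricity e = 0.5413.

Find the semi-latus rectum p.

p = a (1 − e²).
p = 7.814e+08 · (1 − (0.5413)²) = 7.814e+08 · 0.706994 ≈ 5.524e+08 m = 5.524 × 10^8 m.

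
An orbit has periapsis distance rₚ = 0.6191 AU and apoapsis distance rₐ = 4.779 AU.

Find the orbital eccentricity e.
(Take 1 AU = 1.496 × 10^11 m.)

Convert to SI: rₚ = 0.6191 AU = 9.26174e+10 m; rₐ = 4.779 AU = 7.14938e+11 m.
e = (rₐ − rₚ) / (rₐ + rₚ).
e = (7.14938e+11 − 9.26174e+10) / (7.14938e+11 + 9.26174e+10) = 6.22321e+11 / 8.07556e+11 ≈ 0.7706.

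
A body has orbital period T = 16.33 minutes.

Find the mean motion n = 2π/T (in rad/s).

Convert to SI: T = 16.33 minutes = 979.8 s.
n = 2π / T.
n = 2π / 979.8 s ≈ 0.006413 rad/s.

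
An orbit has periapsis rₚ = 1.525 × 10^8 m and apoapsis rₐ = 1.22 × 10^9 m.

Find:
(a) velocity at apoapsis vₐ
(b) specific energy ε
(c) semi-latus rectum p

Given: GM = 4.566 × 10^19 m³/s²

(a) With a = (rₚ + rₐ)/2 = 6.8625e+08 m, vₐ = √(GM (2/rₐ − 1/a)) = √(4.566e+19 · (2/1.22e+09 − 1/6.8625e+08)) m/s ≈ 9.12e+04 m/s
(b) With a = (rₚ + rₐ)/2 = 6.8625e+08 m, ε = −GM/(2a) = −4.566e+19/(2 · 6.8625e+08) J/kg ≈ -3.327e+10 J/kg
(c) From a = (rₚ + rₐ)/2 = 6.8625e+08 m and e = (rₐ − rₚ)/(rₐ + rₚ) = 0.777778, p = a(1 − e²) = 6.8625e+08 · (1 − (0.777778)²) ≈ 2.711e+08 m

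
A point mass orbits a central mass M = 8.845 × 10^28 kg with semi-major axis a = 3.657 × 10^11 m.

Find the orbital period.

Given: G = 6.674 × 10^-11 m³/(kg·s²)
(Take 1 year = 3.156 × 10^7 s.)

GM = G · M = 6.674e-11 · 8.845e+28 = 5.90315e+18 m³/s².
Kepler's third law: T = 2π √(a³ / GM).
Substituting a = 3.657e+11 m and GM = 5.90315e+18 m³/s²:
T = 2π √((3.657e+11)³ / 5.90315e+18) s
T ≈ 5.719e+08 s = 18.12 years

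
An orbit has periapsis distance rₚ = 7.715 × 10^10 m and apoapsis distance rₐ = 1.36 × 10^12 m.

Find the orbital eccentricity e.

e = (rₐ − rₚ) / (rₐ + rₚ).
e = (1.36e+12 − 7.715e+10) / (1.36e+12 + 7.715e+10) = 1.28285e+12 / 1.43715e+12 ≈ 0.8926.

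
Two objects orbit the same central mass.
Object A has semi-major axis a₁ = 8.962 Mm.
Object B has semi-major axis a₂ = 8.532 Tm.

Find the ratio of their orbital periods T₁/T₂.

Convert to SI: a₁ = 8.962 Mm = 8.962e+06 m; a₂ = 8.532 Tm = 8.532e+12 m.
From Kepler's third law, (T₁/T₂)² = (a₁/a₂)³, so T₁/T₂ = (a₁/a₂)^(3/2).
a₁/a₂ = 8.962e+06 / 8.532e+12 = 1.0504e-06.
T₁/T₂ = (1.0504e-06)^(3/2) ≈ 1.077e-09.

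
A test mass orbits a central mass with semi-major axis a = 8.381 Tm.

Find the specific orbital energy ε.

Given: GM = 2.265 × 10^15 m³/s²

Convert to SI: a = 8.381 Tm = 8.381e+12 m.
ε = −GM / (2a).
ε = −2.265e+15 / (2 · 8.381e+12) J/kg ≈ -135.1 J/kg = -135.1 J/kg.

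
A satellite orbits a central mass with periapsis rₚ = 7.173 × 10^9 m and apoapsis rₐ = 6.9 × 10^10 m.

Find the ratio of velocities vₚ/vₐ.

Conservation of angular momentum gives rₚvₚ = rₐvₐ, so vₚ/vₐ = rₐ/rₚ.
vₚ/vₐ = 6.9e+10 / 7.173e+09 ≈ 9.619.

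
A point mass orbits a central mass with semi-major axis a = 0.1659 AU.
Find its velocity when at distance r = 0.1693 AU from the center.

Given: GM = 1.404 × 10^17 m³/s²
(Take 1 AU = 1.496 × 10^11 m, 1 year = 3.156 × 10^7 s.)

Convert to SI: a = 0.1659 AU = 2.48186e+10 m; r = 0.1693 AU = 2.53273e+10 m.
Vis-viva: v = √(GM · (2/r − 1/a)).
2/r − 1/a = 2/2.53273e+10 − 1/2.48186e+10 = 3.86739e-11 m⁻¹.
v = √(1.404e+17 · 3.86739e-11) m/s ≈ 2330 m/s = 0.4916 AU/year.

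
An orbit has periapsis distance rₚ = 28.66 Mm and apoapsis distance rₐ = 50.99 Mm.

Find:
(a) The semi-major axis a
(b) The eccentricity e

Convert to SI: rₚ = 28.66 Mm = 2.866e+07 m; rₐ = 50.99 Mm = 5.099e+07 m.
(a) a = (rₚ + rₐ) / 2 = (2.866e+07 + 5.099e+07) / 2 ≈ 3.982e+07 m = 39.83 Mm.
(b) e = (rₐ − rₚ) / (rₐ + rₚ) = (5.099e+07 − 2.866e+07) / (5.099e+07 + 2.866e+07) ≈ 0.2804.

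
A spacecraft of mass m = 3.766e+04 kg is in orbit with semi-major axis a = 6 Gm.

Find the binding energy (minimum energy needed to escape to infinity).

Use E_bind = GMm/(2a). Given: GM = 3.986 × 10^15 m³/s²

Convert to SI: a = 6 Gm = 6e+09 m.
Total orbital energy is E = −GMm/(2a); binding energy is E_bind = −E = GMm/(2a).
E_bind = 3.986e+15 · 3.766e+04 / (2 · 6e+09) J ≈ 1.251e+10 J = 12.51 GJ.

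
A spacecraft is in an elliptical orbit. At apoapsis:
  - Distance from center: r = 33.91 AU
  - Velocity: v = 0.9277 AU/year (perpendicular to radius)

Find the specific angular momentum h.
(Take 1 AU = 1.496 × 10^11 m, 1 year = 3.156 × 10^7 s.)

Convert to SI: r = 33.91 AU = 5.07294e+12 m; v = 0.9277 AU/year = 4397.46 m/s.
With v perpendicular to r, h = r · v.
h = 5.07294e+12 · 4397.46 m²/s ≈ 2.231e+16 m²/s.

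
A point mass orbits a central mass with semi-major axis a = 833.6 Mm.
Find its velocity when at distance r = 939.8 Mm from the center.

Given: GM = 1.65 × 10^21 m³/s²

Convert to SI: a = 833.6 Mm = 8.336e+08 m; r = 939.8 Mm = 9.398e+08 m.
Vis-viva: v = √(GM · (2/r − 1/a)).
2/r − 1/a = 2/9.398e+08 − 1/8.336e+08 = 9.28496e-10 m⁻¹.
v = √(1.65e+21 · 9.28496e-10) m/s ≈ 1.238e+06 m/s = 1238 km/s.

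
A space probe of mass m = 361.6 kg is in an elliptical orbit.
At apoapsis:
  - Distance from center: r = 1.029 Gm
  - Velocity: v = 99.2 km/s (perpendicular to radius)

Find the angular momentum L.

Convert to SI: r = 1.029 Gm = 1.029e+09 m; v = 99.2 km/s = 99200 m/s.
Since v is perpendicular to r, L = m · v · r.
L = 361.6 · 99200 · 1.029e+09 kg·m²/s ≈ 3.691e+16 kg·m²/s.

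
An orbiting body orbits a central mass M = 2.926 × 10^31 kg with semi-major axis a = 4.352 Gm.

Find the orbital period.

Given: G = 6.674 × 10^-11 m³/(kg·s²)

Convert to SI: a = 4.352 Gm = 4.352e+09 m.
GM = G · M = 6.674e-11 · 2.926e+31 = 1.95281e+21 m³/s².
Kepler's third law: T = 2π √(a³ / GM).
Substituting a = 4.352e+09 m and GM = 1.95281e+21 m³/s²:
T = 2π √((4.352e+09)³ / 1.95281e+21) s
T ≈ 4.082e+04 s = 11.34 hours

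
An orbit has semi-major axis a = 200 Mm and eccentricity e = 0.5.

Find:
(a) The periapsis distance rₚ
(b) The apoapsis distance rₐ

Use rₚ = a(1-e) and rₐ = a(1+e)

Convert to SI: a = 200 Mm = 2e+08 m.
(a) rₚ = a(1 − e) = 2e+08 · (1 − 0.5) = 2e+08 · 0.5 ≈ 1e+08 m = 100 Mm.
(b) rₐ = a(1 + e) = 2e+08 · (1 + 0.5) = 2e+08 · 1.5 ≈ 3e+08 m = 300 Mm.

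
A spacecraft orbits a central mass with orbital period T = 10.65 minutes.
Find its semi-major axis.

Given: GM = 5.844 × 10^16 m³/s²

Convert to SI: T = 10.65 minutes = 639 s.
Invert Kepler's third law: a = (GM · T² / (4π²))^(1/3).
Substituting T = 639 s and GM = 5.844e+16 m³/s²:
a = (5.844e+16 · (639)² / (4π²))^(1/3) m
a ≈ 8.455e+06 m = 8.455 Mm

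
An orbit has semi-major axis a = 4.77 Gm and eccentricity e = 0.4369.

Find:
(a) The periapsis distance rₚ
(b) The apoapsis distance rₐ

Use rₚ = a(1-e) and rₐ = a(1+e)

Convert to SI: a = 4.77 Gm = 4.77e+09 m.
(a) rₚ = a(1 − e) = 4.77e+09 · (1 − 0.4369) = 4.77e+09 · 0.5631 ≈ 2.686e+09 m = 2.686 Gm.
(b) rₐ = a(1 + e) = 4.77e+09 · (1 + 0.4369) = 4.77e+09 · 1.4369 ≈ 6.854e+09 m = 6.854 Gm.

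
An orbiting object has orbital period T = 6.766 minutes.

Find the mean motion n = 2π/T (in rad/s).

Convert to SI: T = 6.766 minutes = 405.96 s.
n = 2π / T.
n = 2π / 405.96 s ≈ 0.01548 rad/s.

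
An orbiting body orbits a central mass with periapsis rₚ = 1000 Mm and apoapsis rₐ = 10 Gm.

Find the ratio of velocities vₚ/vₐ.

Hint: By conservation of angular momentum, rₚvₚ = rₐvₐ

Convert to SI: rₚ = 1000 Mm = 1e+09 m; rₐ = 10 Gm = 1e+10 m.
Conservation of angular momentum gives rₚvₚ = rₐvₐ, so vₚ/vₐ = rₐ/rₚ.
vₚ/vₐ = 1e+10 / 1e+09 ≈ 10.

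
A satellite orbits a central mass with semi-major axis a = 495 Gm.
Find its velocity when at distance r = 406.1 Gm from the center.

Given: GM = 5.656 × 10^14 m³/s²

Convert to SI: a = 495 Gm = 4.95e+11 m; r = 406.1 Gm = 4.061e+11 m.
Vis-viva: v = √(GM · (2/r − 1/a)).
2/r − 1/a = 2/4.061e+11 − 1/4.95e+11 = 2.90469e-12 m⁻¹.
v = √(5.656e+14 · 2.90469e-12) m/s ≈ 40.53 m/s = 40.53 m/s.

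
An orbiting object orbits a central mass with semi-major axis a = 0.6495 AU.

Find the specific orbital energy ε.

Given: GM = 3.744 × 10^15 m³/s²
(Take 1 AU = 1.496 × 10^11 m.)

Convert to SI: a = 0.6495 AU = 9.71652e+10 m.
ε = −GM / (2a).
ε = −3.744e+15 / (2 · 9.71652e+10) J/kg ≈ -1.927e+04 J/kg = -19.27 kJ/kg.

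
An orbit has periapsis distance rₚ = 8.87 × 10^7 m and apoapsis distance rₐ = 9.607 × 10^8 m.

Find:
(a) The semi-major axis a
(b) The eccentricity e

(a) a = (rₚ + rₐ) / 2 = (8.87e+07 + 9.607e+08) / 2 ≈ 5.247e+08 m = 5.247 × 10^8 m.
(b) e = (rₐ − rₚ) / (rₐ + rₚ) = (9.607e+08 − 8.87e+07) / (9.607e+08 + 8.87e+07) ≈ 0.831.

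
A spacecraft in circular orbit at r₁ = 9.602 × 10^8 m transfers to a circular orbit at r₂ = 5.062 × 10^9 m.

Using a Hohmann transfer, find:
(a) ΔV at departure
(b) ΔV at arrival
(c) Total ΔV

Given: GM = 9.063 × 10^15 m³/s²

Transfer semi-major axis: a_t = (r₁ + r₂)/2 = (9.602e+08 + 5.062e+09)/2 = 3.0111e+09 m.
Circular speeds: v₁ = √(GM/r₁) = 3072.24 m/s, v₂ = √(GM/r₂) = 1338.06 m/s.
Transfer speeds (vis-viva v² = GM(2/r − 1/a_t)): v₁ᵗ = 3983.4 m/s, v₂ᵗ = 755.602 m/s.
(a) ΔV₁ = |v₁ᵗ − v₁| ≈ 911.2 m/s = 911.2 m/s.
(b) ΔV₂ = |v₂ − v₂ᵗ| ≈ 582.5 m/s = 582.5 m/s.
(c) ΔV_total = ΔV₁ + ΔV₂ ≈ 1494 m/s = 1.494 km/s.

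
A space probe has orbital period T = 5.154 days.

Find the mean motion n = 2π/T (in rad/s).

Convert to SI: T = 5.154 days = 445306 s.
n = 2π / T.
n = 2π / 445306 s ≈ 1.411e-05 rad/s.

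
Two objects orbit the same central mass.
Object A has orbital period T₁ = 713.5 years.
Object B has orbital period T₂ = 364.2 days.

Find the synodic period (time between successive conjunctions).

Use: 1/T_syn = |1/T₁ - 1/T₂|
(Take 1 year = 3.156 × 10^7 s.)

Convert to SI: T₁ = 713.5 years = 2.25181e+10 s; T₂ = 364.2 days = 3.14669e+07 s.
T_syn = |T₁ · T₂ / (T₁ − T₂)|.
T_syn = |2.25181e+10 · 3.14669e+07 / (2.25181e+10 − 3.14669e+07)| s ≈ 3.151e+07 s = 364.7 days.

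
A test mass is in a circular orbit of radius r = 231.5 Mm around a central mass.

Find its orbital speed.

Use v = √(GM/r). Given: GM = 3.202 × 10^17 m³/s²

Convert to SI: r = 231.5 Mm = 2.315e+08 m.
For a circular orbit, gravity supplies the centripetal force, so v = √(GM / r).
v = √(3.202e+17 / 2.315e+08) m/s ≈ 3.719e+04 m/s = 37.19 km/s.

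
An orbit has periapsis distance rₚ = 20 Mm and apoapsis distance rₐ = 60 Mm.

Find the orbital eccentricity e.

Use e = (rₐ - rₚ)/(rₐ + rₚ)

Convert to SI: rₚ = 20 Mm = 2e+07 m; rₐ = 60 Mm = 6e+07 m.
e = (rₐ − rₚ) / (rₐ + rₚ).
e = (6e+07 − 2e+07) / (6e+07 + 2e+07) = 4e+07 / 8e+07 ≈ 0.5.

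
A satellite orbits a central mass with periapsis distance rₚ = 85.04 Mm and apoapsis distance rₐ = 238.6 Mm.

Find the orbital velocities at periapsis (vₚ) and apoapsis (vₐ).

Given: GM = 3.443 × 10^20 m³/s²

Convert to SI: rₚ = 85.04 Mm = 8.504e+07 m; rₐ = 238.6 Mm = 2.386e+08 m.
Use the vis-viva equation v² = GM(2/r − 1/a) with a = (rₚ + rₐ)/2 = (8.504e+07 + 2.386e+08)/2 = 1.6182e+08 m.
vₚ = √(GM · (2/rₚ − 1/a)) = √(3.443e+20 · (2/8.504e+07 − 1/1.6182e+08)) m/s ≈ 2.443e+06 m/s = 2443 km/s.
vₐ = √(GM · (2/rₐ − 1/a)) = √(3.443e+20 · (2/2.386e+08 − 1/1.6182e+08)) m/s ≈ 8.708e+05 m/s = 870.8 km/s.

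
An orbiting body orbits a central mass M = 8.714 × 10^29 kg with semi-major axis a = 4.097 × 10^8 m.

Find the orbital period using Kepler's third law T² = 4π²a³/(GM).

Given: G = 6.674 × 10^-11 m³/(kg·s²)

GM = G · M = 6.674e-11 · 8.714e+29 = 5.81572e+19 m³/s².
Kepler's third law: T = 2π √(a³ / GM).
Substituting a = 4.097e+08 m and GM = 5.81572e+19 m³/s²:
T = 2π √((4.097e+08)³ / 5.81572e+19) s
T ≈ 6832 s = 1.898 hours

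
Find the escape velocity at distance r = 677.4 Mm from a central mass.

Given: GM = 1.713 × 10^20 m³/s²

Convert to SI: r = 677.4 Mm = 6.774e+08 m.
Escape velocity comes from setting total energy to zero: ½v² − GM/r = 0 ⇒ v_esc = √(2GM / r).
v_esc = √(2 · 1.713e+20 / 6.774e+08) m/s ≈ 7.112e+05 m/s = 711.2 km/s.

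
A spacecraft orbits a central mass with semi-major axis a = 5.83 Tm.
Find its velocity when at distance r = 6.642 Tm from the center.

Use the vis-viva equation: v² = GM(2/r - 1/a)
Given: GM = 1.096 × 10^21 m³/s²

Convert to SI: a = 5.83 Tm = 5.83e+12 m; r = 6.642 Tm = 6.642e+12 m.
Vis-viva: v = √(GM · (2/r − 1/a)).
2/r − 1/a = 2/6.642e+12 − 1/5.83e+12 = 1.29588e-13 m⁻¹.
v = √(1.096e+21 · 1.29588e-13) m/s ≈ 1.192e+04 m/s = 11.92 km/s.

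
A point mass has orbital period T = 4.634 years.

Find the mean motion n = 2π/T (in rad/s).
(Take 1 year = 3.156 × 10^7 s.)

Convert to SI: T = 4.634 years = 1.46249e+08 s.
n = 2π / T.
n = 2π / 1.46249e+08 s ≈ 4.296e-08 rad/s.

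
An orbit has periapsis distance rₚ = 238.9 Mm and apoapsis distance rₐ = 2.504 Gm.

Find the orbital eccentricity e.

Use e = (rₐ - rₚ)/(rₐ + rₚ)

Convert to SI: rₚ = 238.9 Mm = 2.389e+08 m; rₐ = 2.504 Gm = 2.504e+09 m.
e = (rₐ − rₚ) / (rₐ + rₚ).
e = (2.504e+09 − 2.389e+08) / (2.504e+09 + 2.389e+08) = 2.2651e+09 / 2.7429e+09 ≈ 0.8258.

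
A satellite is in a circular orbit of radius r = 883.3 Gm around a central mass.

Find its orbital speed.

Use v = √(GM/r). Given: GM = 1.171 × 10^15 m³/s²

Convert to SI: r = 883.3 Gm = 8.833e+11 m.
For a circular orbit, gravity supplies the centripetal force, so v = √(GM / r).
v = √(1.171e+15 / 8.833e+11) m/s ≈ 36.41 m/s = 36.41 m/s.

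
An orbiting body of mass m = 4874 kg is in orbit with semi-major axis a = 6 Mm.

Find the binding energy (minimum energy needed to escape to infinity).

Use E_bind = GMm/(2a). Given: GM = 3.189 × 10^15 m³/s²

Convert to SI: a = 6 Mm = 6e+06 m.
Total orbital energy is E = −GMm/(2a); binding energy is E_bind = −E = GMm/(2a).
E_bind = 3.189e+15 · 4874 / (2 · 6e+06) J ≈ 1.295e+12 J = 1.295 TJ.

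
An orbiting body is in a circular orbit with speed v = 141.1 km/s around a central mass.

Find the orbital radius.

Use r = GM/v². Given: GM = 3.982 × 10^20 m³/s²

Convert to SI: v = 141.1 km/s = 141100 m/s.
For a circular orbit, v² = GM / r, so r = GM / v².
r = 3.982e+20 / (141100)² m ≈ 2e+10 m = 20 Gm.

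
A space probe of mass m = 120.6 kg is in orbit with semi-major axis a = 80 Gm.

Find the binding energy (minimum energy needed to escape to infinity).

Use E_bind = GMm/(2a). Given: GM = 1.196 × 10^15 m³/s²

Convert to SI: a = 80 Gm = 8e+10 m.
Total orbital energy is E = −GMm/(2a); binding energy is E_bind = −E = GMm/(2a).
E_bind = 1.196e+15 · 120.6 / (2 · 8e+10) J ≈ 9.015e+05 J = 901.5 kJ.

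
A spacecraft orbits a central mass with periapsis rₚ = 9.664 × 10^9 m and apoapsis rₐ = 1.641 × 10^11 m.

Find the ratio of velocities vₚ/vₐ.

Conservation of angular momentum gives rₚvₚ = rₐvₐ, so vₚ/vₐ = rₐ/rₚ.
vₚ/vₐ = 1.641e+11 / 9.664e+09 ≈ 16.98.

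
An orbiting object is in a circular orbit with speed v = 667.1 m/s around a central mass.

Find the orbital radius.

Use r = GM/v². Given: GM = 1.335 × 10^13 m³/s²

For a circular orbit, v² = GM / r, so r = GM / v².
r = 1.335e+13 / (667.1)² m ≈ 3e+07 m = 30 Mm.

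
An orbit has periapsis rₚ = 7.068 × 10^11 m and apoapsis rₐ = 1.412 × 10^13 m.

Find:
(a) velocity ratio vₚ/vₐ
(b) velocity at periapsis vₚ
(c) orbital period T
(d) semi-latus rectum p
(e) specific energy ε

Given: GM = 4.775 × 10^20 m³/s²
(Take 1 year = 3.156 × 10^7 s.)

(a) Conservation of angular momentum (rₚvₚ = rₐvₐ) gives vₚ/vₐ = rₐ/rₚ = 1.412e+13/7.068e+11 ≈ 19.98
(b) With a = (rₚ + rₐ)/2 = 7.4134e+12 m, vₚ = √(GM (2/rₚ − 1/a)) = √(4.775e+20 · (2/7.068e+11 − 1/7.4134e+12)) m/s ≈ 3.587e+04 m/s
(c) With a = (rₚ + rₐ)/2 = 7.4134e+12 m, T = 2π √(a³/GM) = 2π √((7.4134e+12)³/4.775e+20) s ≈ 5.804e+09 s
(d) From a = (rₚ + rₐ)/2 = 7.4134e+12 m and e = (rₐ − rₚ)/(rₐ + rₚ) = 0.904659, p = a(1 − e²) = 7.4134e+12 · (1 − (0.904659)²) ≈ 1.346e+12 m
(e) With a = (rₚ + rₐ)/2 = 7.4134e+12 m, ε = −GM/(2a) = −4.775e+20/(2 · 7.4134e+12) J/kg ≈ -3.221e+07 J/kg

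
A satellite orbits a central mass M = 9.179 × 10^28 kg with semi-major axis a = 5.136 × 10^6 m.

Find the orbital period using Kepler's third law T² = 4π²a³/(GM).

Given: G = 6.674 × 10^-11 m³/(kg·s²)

GM = G · M = 6.674e-11 · 9.179e+28 = 6.12606e+18 m³/s².
Kepler's third law: T = 2π √(a³ / GM).
Substituting a = 5.136e+06 m and GM = 6.12606e+18 m³/s²:
T = 2π √((5.136e+06)³ / 6.12606e+18) s
T ≈ 29.55 s = 29.55 seconds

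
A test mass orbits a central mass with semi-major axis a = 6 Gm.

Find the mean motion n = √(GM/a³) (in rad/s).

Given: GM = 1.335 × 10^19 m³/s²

Convert to SI: a = 6 Gm = 6e+09 m.
n = √(GM / a³).
n = √(1.335e+19 / (6e+09)³) rad/s ≈ 7.862e-06 rad/s.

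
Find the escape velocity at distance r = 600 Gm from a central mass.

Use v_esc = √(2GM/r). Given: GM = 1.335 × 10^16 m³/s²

Convert to SI: r = 600 Gm = 6e+11 m.
Escape velocity comes from setting total energy to zero: ½v² − GM/r = 0 ⇒ v_esc = √(2GM / r).
v_esc = √(2 · 1.335e+16 / 6e+11) m/s ≈ 211 m/s = 211 m/s.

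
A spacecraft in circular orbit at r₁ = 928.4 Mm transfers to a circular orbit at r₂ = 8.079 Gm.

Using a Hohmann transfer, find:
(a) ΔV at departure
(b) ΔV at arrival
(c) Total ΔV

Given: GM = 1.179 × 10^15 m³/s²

Convert to SI: r₁ = 928.4 Mm = 9.284e+08 m; r₂ = 8.079 Gm = 8.079e+09 m.
Transfer semi-major axis: a_t = (r₁ + r₂)/2 = (9.284e+08 + 8.079e+09)/2 = 4.5037e+09 m.
Circular speeds: v₁ = √(GM/r₁) = 1126.91 m/s, v₂ = √(GM/r₂) = 382.013 m/s.
Transfer speeds (vis-viva v² = GM(2/r − 1/a_t)): v₁ᵗ = 1509.33 m/s, v₂ᵗ = 173.445 m/s.
(a) ΔV₁ = |v₁ᵗ − v₁| ≈ 382.4 m/s = 382.4 m/s.
(b) ΔV₂ = |v₂ − v₂ᵗ| ≈ 208.6 m/s = 208.6 m/s.
(c) ΔV_total = ΔV₁ + ΔV₂ ≈ 591 m/s = 591 m/s.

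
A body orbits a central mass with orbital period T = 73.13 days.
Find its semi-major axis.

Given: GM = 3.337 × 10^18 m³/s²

Convert to SI: T = 73.13 days = 6.31843e+06 s.
Invert Kepler's third law: a = (GM · T² / (4π²))^(1/3).
Substituting T = 6.31843e+06 s and GM = 3.337e+18 m³/s²:
a = (3.337e+18 · (6.31843e+06)² / (4π²))^(1/3) m
a ≈ 1.5e+10 m = 15 Gm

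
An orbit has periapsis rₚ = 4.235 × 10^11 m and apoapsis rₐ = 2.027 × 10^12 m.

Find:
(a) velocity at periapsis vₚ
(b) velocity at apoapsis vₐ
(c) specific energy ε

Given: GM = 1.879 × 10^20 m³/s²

(a) With a = (rₚ + rₐ)/2 = 1.22525e+12 m, vₚ = √(GM (2/rₚ − 1/a)) = √(1.879e+20 · (2/4.235e+11 − 1/1.22525e+12)) m/s ≈ 2.709e+04 m/s
(b) With a = (rₚ + rₐ)/2 = 1.22525e+12 m, vₐ = √(GM (2/rₐ − 1/a)) = √(1.879e+20 · (2/2.027e+12 − 1/1.22525e+12)) m/s ≈ 5660 m/s
(c) With a = (rₚ + rₐ)/2 = 1.22525e+12 m, ε = −GM/(2a) = −1.879e+20/(2 · 1.22525e+12) J/kg ≈ -7.668e+07 J/kg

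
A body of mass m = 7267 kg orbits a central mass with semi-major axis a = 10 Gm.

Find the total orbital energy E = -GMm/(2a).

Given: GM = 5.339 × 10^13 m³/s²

Convert to SI: a = 10 Gm = 1e+10 m.
E = −GMm / (2a).
E = −5.339e+13 · 7267 / (2 · 1e+10) J ≈ -1.94e+07 J = -19.4 MJ.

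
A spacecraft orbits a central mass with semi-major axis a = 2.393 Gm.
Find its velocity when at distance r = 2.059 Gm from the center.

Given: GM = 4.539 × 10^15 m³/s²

Convert to SI: a = 2.393 Gm = 2.393e+09 m; r = 2.059 Gm = 2.059e+09 m.
Vis-viva: v = √(GM · (2/r − 1/a)).
2/r − 1/a = 2/2.059e+09 − 1/2.393e+09 = 5.5346e-10 m⁻¹.
v = √(4.539e+15 · 5.5346e-10) m/s ≈ 1585 m/s = 1.585 km/s.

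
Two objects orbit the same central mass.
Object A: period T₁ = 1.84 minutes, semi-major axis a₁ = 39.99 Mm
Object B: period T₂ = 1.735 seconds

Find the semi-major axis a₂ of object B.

Convert to SI: T₁ = 1.84 minutes = 110.4 s; a₁ = 39.99 Mm = 3.999e+07 m.
Kepler's third law: (T₁/T₂)² = (a₁/a₂)³ ⇒ a₂ = a₁ · (T₂/T₁)^(2/3).
T₂/T₁ = 1.735 / 110.4 = 0.0157156.
a₂ = 3.999e+07 · (0.0157156)^(2/3) m ≈ 2.509e+06 m = 2.509 Mm.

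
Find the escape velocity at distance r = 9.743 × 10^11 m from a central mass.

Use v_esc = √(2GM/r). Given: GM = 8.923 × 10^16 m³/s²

Escape velocity comes from setting total energy to zero: ½v² − GM/r = 0 ⇒ v_esc = √(2GM / r).
v_esc = √(2 · 8.923e+16 / 9.743e+11) m/s ≈ 428 m/s = 428 m/s.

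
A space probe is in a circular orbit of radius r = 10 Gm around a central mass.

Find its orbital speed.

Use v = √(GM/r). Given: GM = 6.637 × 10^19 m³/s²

Convert to SI: r = 10 Gm = 1e+10 m.
For a circular orbit, gravity supplies the centripetal force, so v = √(GM / r).
v = √(6.637e+19 / 1e+10) m/s ≈ 8.147e+04 m/s = 81.47 km/s.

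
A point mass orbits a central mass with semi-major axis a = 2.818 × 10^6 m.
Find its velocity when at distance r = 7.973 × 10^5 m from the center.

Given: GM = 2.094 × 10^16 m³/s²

Vis-viva: v = √(GM · (2/r − 1/a)).
2/r − 1/a = 2/797300 − 1/2.818e+06 = 2.1536e-06 m⁻¹.
v = √(2.094e+16 · 2.1536e-06) m/s ≈ 2.124e+05 m/s = 212.4 km/s.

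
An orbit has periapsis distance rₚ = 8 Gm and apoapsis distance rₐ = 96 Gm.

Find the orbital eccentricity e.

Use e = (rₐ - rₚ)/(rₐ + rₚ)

Convert to SI: rₚ = 8 Gm = 8e+09 m; rₐ = 96 Gm = 9.6e+10 m.
e = (rₐ − rₚ) / (rₐ + rₚ).
e = (9.6e+10 − 8e+09) / (9.6e+10 + 8e+09) = 8.8e+10 / 1.04e+11 ≈ 0.8462.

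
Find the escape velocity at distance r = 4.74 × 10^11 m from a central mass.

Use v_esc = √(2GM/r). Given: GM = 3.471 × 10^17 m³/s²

Escape velocity comes from setting total energy to zero: ½v² − GM/r = 0 ⇒ v_esc = √(2GM / r).
v_esc = √(2 · 3.471e+17 / 4.74e+11) m/s ≈ 1210 m/s = 1.21 km/s.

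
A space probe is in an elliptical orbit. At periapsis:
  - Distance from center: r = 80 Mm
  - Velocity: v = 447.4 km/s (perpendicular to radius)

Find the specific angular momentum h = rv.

Convert to SI: r = 80 Mm = 8e+07 m; v = 447.4 km/s = 447400 m/s.
With v perpendicular to r, h = r · v.
h = 8e+07 · 447400 m²/s ≈ 3.579e+13 m²/s.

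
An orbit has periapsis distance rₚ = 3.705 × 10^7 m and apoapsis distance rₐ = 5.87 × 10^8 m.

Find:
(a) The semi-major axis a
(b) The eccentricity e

(a) a = (rₚ + rₐ) / 2 = (3.705e+07 + 5.87e+08) / 2 ≈ 3.12e+08 m = 3.12 × 10^8 m.
(b) e = (rₐ − rₚ) / (rₐ + rₚ) = (5.87e+08 − 3.705e+07) / (5.87e+08 + 3.705e+07) ≈ 0.8813.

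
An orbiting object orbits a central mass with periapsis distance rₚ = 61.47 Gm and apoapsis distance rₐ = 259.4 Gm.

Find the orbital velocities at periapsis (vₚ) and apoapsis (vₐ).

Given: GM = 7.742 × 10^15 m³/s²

Convert to SI: rₚ = 61.47 Gm = 6.147e+10 m; rₐ = 259.4 Gm = 2.594e+11 m.
Use the vis-viva equation v² = GM(2/r − 1/a) with a = (rₚ + rₐ)/2 = (6.147e+10 + 2.594e+11)/2 = 1.60435e+11 m.
vₚ = √(GM · (2/rₚ − 1/a)) = √(7.742e+15 · (2/6.147e+10 − 1/1.60435e+11)) m/s ≈ 451.3 m/s = 451.3 m/s.
vₐ = √(GM · (2/rₐ − 1/a)) = √(7.742e+15 · (2/2.594e+11 − 1/1.60435e+11)) m/s ≈ 106.9 m/s = 106.9 m/s.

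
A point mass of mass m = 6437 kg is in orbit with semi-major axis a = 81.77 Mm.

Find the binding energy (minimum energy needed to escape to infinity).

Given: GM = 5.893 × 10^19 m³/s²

Convert to SI: a = 81.77 Mm = 8.177e+07 m.
Total orbital energy is E = −GMm/(2a); binding energy is E_bind = −E = GMm/(2a).
E_bind = 5.893e+19 · 6437 / (2 · 8.177e+07) J ≈ 2.32e+15 J = 2.32 PJ.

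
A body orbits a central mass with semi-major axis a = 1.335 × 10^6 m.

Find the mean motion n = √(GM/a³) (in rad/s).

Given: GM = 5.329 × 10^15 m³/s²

n = √(GM / a³).
n = √(5.329e+15 / (1.335e+06)³) rad/s ≈ 0.04733 rad/s.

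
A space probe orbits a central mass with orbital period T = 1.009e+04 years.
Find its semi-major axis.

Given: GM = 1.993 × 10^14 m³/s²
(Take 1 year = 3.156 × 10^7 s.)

Convert to SI: T = 1.009e+04 years = 3.1844e+11 s.
Invert Kepler's third law: a = (GM · T² / (4π²))^(1/3).
Substituting T = 3.1844e+11 s and GM = 1.993e+14 m³/s²:
a = (1.993e+14 · (3.1844e+11)² / (4π²))^(1/3) m
a ≈ 8e+11 m = 800 Gm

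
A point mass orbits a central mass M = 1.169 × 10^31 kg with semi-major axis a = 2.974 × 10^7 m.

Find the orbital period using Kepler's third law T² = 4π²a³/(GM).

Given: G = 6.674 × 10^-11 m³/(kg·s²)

GM = G · M = 6.674e-11 · 1.169e+31 = 7.80191e+20 m³/s².
Kepler's third law: T = 2π √(a³ / GM).
Substituting a = 2.974e+07 m and GM = 7.80191e+20 m³/s²:
T = 2π √((2.974e+07)³ / 7.80191e+20) s
T ≈ 36.48 s = 36.48 seconds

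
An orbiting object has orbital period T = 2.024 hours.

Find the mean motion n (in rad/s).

Convert to SI: T = 2.024 hours = 7286.4 s.
n = 2π / T.
n = 2π / 7286.4 s ≈ 0.0008623 rad/s.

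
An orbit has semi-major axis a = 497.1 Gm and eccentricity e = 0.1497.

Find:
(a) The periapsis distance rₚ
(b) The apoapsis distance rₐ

Convert to SI: a = 497.1 Gm = 4.971e+11 m.
(a) rₚ = a(1 − e) = 4.971e+11 · (1 − 0.1497) = 4.971e+11 · 0.8503 ≈ 4.227e+11 m = 422.7 Gm.
(b) rₐ = a(1 + e) = 4.971e+11 · (1 + 0.1497) = 4.971e+11 · 1.1497 ≈ 5.715e+11 m = 571.5 Gm.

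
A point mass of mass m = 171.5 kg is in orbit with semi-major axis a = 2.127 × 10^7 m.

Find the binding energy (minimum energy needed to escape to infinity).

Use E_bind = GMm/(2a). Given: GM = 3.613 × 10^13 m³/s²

Total orbital energy is E = −GMm/(2a); binding energy is E_bind = −E = GMm/(2a).
E_bind = 3.613e+13 · 171.5 / (2 · 2.127e+07) J ≈ 1.457e+08 J = 145.7 MJ.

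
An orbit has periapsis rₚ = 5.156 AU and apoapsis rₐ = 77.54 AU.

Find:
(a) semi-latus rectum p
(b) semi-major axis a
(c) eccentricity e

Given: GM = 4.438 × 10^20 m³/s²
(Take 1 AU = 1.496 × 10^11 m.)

Convert to SI: rₚ = 5.156 AU = 7.71338e+11 m; rₐ = 77.54 AU = 1.16e+13 m.
(a) From a = (rₚ + rₐ)/2 = 6.18566e+12 m and e = (rₐ − rₚ)/(rₐ + rₚ) = 0.875302, p = a(1 − e²) = 6.18566e+12 · (1 − (0.875302)²) ≈ 1.446e+12 m
(b) a = (rₚ + rₐ)/2 = (7.71338e+11 + 1.16e+13)/2 ≈ 6.186e+12 m
(c) e = (rₐ − rₚ)/(rₐ + rₚ) = (1.16e+13 − 7.71338e+11)/(1.16e+13 + 7.71338e+11) ≈ 0.8753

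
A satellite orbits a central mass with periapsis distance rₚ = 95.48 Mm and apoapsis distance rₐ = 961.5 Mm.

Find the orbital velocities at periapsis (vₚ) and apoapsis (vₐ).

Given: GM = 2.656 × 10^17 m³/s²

Convert to SI: rₚ = 95.48 Mm = 9.548e+07 m; rₐ = 961.5 Mm = 9.615e+08 m.
Use the vis-viva equation v² = GM(2/r − 1/a) with a = (rₚ + rₐ)/2 = (9.548e+07 + 9.615e+08)/2 = 5.2849e+08 m.
vₚ = √(GM · (2/rₚ − 1/a)) = √(2.656e+17 · (2/9.548e+07 − 1/5.2849e+08)) m/s ≈ 7.114e+04 m/s = 71.14 km/s.
vₐ = √(GM · (2/rₐ − 1/a)) = √(2.656e+17 · (2/9.615e+08 − 1/5.2849e+08)) m/s ≈ 7064 m/s = 7.064 km/s.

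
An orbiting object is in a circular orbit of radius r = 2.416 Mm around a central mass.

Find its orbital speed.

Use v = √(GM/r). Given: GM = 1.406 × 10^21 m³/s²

Convert to SI: r = 2.416 Mm = 2.416e+06 m.
For a circular orbit, gravity supplies the centripetal force, so v = √(GM / r).
v = √(1.406e+21 / 2.416e+06) m/s ≈ 2.412e+07 m/s = 2.412e+04 km/s.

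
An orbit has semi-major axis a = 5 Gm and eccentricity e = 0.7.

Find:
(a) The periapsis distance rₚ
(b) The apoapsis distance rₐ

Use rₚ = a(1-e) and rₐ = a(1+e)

Convert to SI: a = 5 Gm = 5e+09 m.
(a) rₚ = a(1 − e) = 5e+09 · (1 − 0.7) = 5e+09 · 0.3 ≈ 1.5e+09 m = 1.5 Gm.
(b) rₐ = a(1 + e) = 5e+09 · (1 + 0.7) = 5e+09 · 1.7 ≈ 8.5e+09 m = 8.5 Gm.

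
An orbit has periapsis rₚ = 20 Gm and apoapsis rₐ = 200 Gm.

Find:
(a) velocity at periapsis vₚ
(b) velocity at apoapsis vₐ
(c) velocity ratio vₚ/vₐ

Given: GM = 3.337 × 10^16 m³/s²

Convert to SI: rₚ = 20 Gm = 2e+10 m; rₐ = 200 Gm = 2e+11 m.
(a) With a = (rₚ + rₐ)/2 = 1.1e+11 m, vₚ = √(GM (2/rₚ − 1/a)) = √(3.337e+16 · (2/2e+10 − 1/1.1e+11)) m/s ≈ 1742 m/s
(b) With a = (rₚ + rₐ)/2 = 1.1e+11 m, vₐ = √(GM (2/rₐ − 1/a)) = √(3.337e+16 · (2/2e+11 − 1/1.1e+11)) m/s ≈ 174.2 m/s
(c) Conservation of angular momentum (rₚvₚ = rₐvₐ) gives vₚ/vₐ = rₐ/rₚ = 2e+11/2e+10 ≈ 10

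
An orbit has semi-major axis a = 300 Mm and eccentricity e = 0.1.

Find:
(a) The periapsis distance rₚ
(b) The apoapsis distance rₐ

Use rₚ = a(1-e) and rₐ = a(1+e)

Convert to SI: a = 300 Mm = 3e+08 m.
(a) rₚ = a(1 − e) = 3e+08 · (1 − 0.1) = 3e+08 · 0.9 ≈ 2.7e+08 m = 270 Mm.
(b) rₐ = a(1 + e) = 3e+08 · (1 + 0.1) = 3e+08 · 1.1 ≈ 3.3e+08 m = 330 Mm.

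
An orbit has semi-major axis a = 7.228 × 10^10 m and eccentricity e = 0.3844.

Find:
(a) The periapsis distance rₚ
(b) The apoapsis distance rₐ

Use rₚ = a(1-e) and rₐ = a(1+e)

(a) rₚ = a(1 − e) = 7.228e+10 · (1 − 0.3844) = 7.228e+10 · 0.6156 ≈ 4.45e+10 m = 4.45 × 10^10 m.
(b) rₐ = a(1 + e) = 7.228e+10 · (1 + 0.3844) = 7.228e+10 · 1.3844 ≈ 1.001e+11 m = 1.001 × 10^11 m.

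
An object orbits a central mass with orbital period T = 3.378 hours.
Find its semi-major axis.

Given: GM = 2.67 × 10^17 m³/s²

Convert to SI: T = 3.378 hours = 12160.8 s.
Invert Kepler's third law: a = (GM · T² / (4π²))^(1/3).
Substituting T = 12160.8 s and GM = 2.67e+17 m³/s²:
a = (2.67e+17 · (12160.8)² / (4π²))^(1/3) m
a ≈ 1e+08 m = 100 Mm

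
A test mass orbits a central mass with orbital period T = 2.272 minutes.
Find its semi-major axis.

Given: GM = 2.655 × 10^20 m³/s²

Convert to SI: T = 2.272 minutes = 136.32 s.
Invert Kepler's third law: a = (GM · T² / (4π²))^(1/3).
Substituting T = 136.32 s and GM = 2.655e+20 m³/s²:
a = (2.655e+20 · (136.32)² / (4π²))^(1/3) m
a ≈ 5e+07 m = 50 Mm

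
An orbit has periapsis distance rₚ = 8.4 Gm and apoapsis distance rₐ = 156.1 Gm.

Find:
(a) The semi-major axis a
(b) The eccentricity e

Convert to SI: rₚ = 8.4 Gm = 8.4e+09 m; rₐ = 156.1 Gm = 1.561e+11 m.
(a) a = (rₚ + rₐ) / 2 = (8.4e+09 + 1.561e+11) / 2 ≈ 8.225e+10 m = 82.25 Gm.
(b) e = (rₐ − rₚ) / (rₐ + rₚ) = (1.561e+11 − 8.4e+09) / (1.561e+11 + 8.4e+09) ≈ 0.8979.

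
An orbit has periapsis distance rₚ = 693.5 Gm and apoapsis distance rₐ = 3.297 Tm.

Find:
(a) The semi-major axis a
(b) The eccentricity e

Convert to SI: rₚ = 693.5 Gm = 6.935e+11 m; rₐ = 3.297 Tm = 3.297e+12 m.
(a) a = (rₚ + rₐ) / 2 = (6.935e+11 + 3.297e+12) / 2 ≈ 1.995e+12 m = 1.995 Tm.
(b) e = (rₐ − rₚ) / (rₐ + rₚ) = (3.297e+12 − 6.935e+11) / (3.297e+12 + 6.935e+11) ≈ 0.6524.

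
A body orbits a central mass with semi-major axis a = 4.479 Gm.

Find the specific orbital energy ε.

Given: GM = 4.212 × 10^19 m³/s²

Convert to SI: a = 4.479 Gm = 4.479e+09 m.
ε = −GM / (2a).
ε = −4.212e+19 / (2 · 4.479e+09) J/kg ≈ -4.702e+09 J/kg = -4.702 GJ/kg.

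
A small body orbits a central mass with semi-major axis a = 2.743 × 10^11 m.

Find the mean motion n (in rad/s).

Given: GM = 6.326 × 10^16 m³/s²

n = √(GM / a³).
n = √(6.326e+16 / (2.743e+11)³) rad/s ≈ 1.751e-09 rad/s.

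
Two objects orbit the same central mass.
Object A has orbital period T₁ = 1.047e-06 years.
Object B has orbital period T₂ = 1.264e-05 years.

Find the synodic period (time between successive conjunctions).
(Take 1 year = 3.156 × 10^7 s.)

Convert to SI: T₁ = 1.047e-06 years = 33.0433 s; T₂ = 1.264e-05 years = 398.918 s.
T_syn = |T₁ · T₂ / (T₁ − T₂)|.
T_syn = |33.0433 · 398.918 / (33.0433 − 398.918)| s ≈ 36.03 s = 1.142e-06 years.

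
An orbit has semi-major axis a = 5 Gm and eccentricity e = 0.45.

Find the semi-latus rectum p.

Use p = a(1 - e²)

Convert to SI: a = 5 Gm = 5e+09 m.
p = a (1 − e²).
p = 5e+09 · (1 − (0.45)²) = 5e+09 · 0.7975 ≈ 3.988e+09 m = 3.987 Gm.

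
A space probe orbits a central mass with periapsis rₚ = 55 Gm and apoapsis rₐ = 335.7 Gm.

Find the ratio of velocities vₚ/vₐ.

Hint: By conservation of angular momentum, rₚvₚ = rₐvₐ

Convert to SI: rₚ = 55 Gm = 5.5e+10 m; rₐ = 335.7 Gm = 3.357e+11 m.
Conservation of angular momentum gives rₚvₚ = rₐvₐ, so vₚ/vₐ = rₐ/rₚ.
vₚ/vₐ = 3.357e+11 / 5.5e+10 ≈ 6.104.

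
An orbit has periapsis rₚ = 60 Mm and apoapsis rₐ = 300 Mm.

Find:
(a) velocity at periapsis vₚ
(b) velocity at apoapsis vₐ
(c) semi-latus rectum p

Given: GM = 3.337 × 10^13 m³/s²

Convert to SI: rₚ = 60 Mm = 6e+07 m; rₐ = 300 Mm = 3e+08 m.
(a) With a = (rₚ + rₐ)/2 = 1.8e+08 m, vₚ = √(GM (2/rₚ − 1/a)) = √(3.337e+13 · (2/6e+07 − 1/1.8e+08)) m/s ≈ 962.8 m/s
(b) With a = (rₚ + rₐ)/2 = 1.8e+08 m, vₐ = √(GM (2/rₐ − 1/a)) = √(3.337e+13 · (2/3e+08 − 1/1.8e+08)) m/s ≈ 192.6 m/s
(c) From a = (rₚ + rₐ)/2 = 1.8e+08 m and e = (rₐ − rₚ)/(rₐ + rₚ) = 0.666667, p = a(1 − e²) = 1.8e+08 · (1 − (0.666667)²) ≈ 1e+08 m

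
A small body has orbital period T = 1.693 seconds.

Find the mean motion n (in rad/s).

n = 2π / T.
n = 2π / 1.693 s ≈ 3.711 rad/s.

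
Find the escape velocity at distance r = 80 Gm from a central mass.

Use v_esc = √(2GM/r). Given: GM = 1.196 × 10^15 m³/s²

Convert to SI: r = 80 Gm = 8e+10 m.
Escape velocity comes from setting total energy to zero: ½v² − GM/r = 0 ⇒ v_esc = √(2GM / r).
v_esc = √(2 · 1.196e+15 / 8e+10) m/s ≈ 172.9 m/s = 172.9 m/s.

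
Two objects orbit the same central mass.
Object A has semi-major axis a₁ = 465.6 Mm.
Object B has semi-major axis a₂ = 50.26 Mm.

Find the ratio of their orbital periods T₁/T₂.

Convert to SI: a₁ = 465.6 Mm = 4.656e+08 m; a₂ = 50.26 Mm = 5.026e+07 m.
From Kepler's third law, (T₁/T₂)² = (a₁/a₂)³, so T₁/T₂ = (a₁/a₂)^(3/2).
a₁/a₂ = 4.656e+08 / 5.026e+07 = 9.26383.
T₁/T₂ = (9.26383)^(3/2) ≈ 28.2.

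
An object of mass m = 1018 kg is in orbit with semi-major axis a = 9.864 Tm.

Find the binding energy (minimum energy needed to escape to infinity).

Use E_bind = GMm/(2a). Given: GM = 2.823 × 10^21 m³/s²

Convert to SI: a = 9.864 Tm = 9.864e+12 m.
Total orbital energy is E = −GMm/(2a); binding energy is E_bind = −E = GMm/(2a).
E_bind = 2.823e+21 · 1018 / (2 · 9.864e+12) J ≈ 1.457e+11 J = 145.7 GJ.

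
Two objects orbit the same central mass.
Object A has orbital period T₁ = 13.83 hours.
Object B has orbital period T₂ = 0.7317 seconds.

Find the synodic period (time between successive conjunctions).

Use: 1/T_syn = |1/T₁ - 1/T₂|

Convert to SI: T₁ = 13.83 hours = 49788 s.
T_syn = |T₁ · T₂ / (T₁ − T₂)|.
T_syn = |49788 · 0.7317 / (49788 − 0.7317)| s ≈ 0.7317 s = 0.7317 seconds.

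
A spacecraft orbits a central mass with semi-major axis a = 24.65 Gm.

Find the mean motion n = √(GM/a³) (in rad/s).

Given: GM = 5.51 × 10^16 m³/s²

Convert to SI: a = 24.65 Gm = 2.465e+10 m.
n = √(GM / a³).
n = √(5.51e+16 / (2.465e+10)³) rad/s ≈ 6.065e-08 rad/s.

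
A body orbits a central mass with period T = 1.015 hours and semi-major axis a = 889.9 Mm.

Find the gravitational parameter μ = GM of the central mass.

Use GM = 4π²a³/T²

Convert to SI: T = 1.015 hours = 3654 s; a = 889.9 Mm = 8.899e+08 m.
GM = 4π² · a³ / T².
GM = 4π² · (8.899e+08)³ / (3654)² m³/s² ≈ 2.084e+21 m³/s² = 2.084 × 10^21 m³/s².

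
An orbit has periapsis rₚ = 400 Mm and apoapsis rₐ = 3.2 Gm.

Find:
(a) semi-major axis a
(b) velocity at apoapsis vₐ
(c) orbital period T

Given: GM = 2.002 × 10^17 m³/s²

Convert to SI: rₚ = 400 Mm = 4e+08 m; rₐ = 3.2 Gm = 3.2e+09 m.
(a) a = (rₚ + rₐ)/2 = (4e+08 + 3.2e+09)/2 ≈ 1.8e+09 m
(b) With a = (rₚ + rₐ)/2 = 1.8e+09 m, vₐ = √(GM (2/rₐ − 1/a)) = √(2.002e+17 · (2/3.2e+09 − 1/1.8e+09)) m/s ≈ 3729 m/s
(c) With a = (rₚ + rₐ)/2 = 1.8e+09 m, T = 2π √(a³/GM) = 2π √((1.8e+09)³/2.002e+17) s ≈ 1.072e+06 s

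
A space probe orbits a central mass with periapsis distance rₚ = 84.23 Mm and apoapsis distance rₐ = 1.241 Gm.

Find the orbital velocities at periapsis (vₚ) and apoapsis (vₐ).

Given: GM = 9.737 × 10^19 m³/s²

Convert to SI: rₚ = 84.23 Mm = 8.423e+07 m; rₐ = 1.241 Gm = 1.241e+09 m.
Use the vis-viva equation v² = GM(2/r − 1/a) with a = (rₚ + rₐ)/2 = (8.423e+07 + 1.241e+09)/2 = 6.62615e+08 m.
vₚ = √(GM · (2/rₚ − 1/a)) = √(9.737e+19 · (2/8.423e+07 − 1/6.62615e+08)) m/s ≈ 1.471e+06 m/s = 1471 km/s.
vₐ = √(GM · (2/rₐ − 1/a)) = √(9.737e+19 · (2/1.241e+09 − 1/6.62615e+08)) m/s ≈ 9.987e+04 m/s = 99.87 km/s.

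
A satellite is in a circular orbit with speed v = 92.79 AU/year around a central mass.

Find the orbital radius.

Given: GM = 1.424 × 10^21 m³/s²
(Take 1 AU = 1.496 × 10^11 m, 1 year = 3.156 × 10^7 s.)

Convert to SI: v = 92.79 AU/year = 439841 m/s.
For a circular orbit, v² = GM / r, so r = GM / v².
r = 1.424e+21 / (439841)² m ≈ 7.361e+09 m = 0.0492 AU.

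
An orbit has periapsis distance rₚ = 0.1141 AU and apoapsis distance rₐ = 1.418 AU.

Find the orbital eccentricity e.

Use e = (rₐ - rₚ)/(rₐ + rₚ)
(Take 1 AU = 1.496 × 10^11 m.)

Convert to SI: rₚ = 0.1141 AU = 1.70694e+10 m; rₐ = 1.418 AU = 2.12133e+11 m.
e = (rₐ − rₚ) / (rₐ + rₚ).
e = (2.12133e+11 − 1.70694e+10) / (2.12133e+11 + 1.70694e+10) = 1.95063e+11 / 2.29202e+11 ≈ 0.8511.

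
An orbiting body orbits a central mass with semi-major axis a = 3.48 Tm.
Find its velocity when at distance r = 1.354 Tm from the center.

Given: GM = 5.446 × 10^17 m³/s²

Convert to SI: a = 3.48 Tm = 3.48e+12 m; r = 1.354 Tm = 1.354e+12 m.
Vis-viva: v = √(GM · (2/r − 1/a)).
2/r − 1/a = 2/1.354e+12 − 1/3.48e+12 = 1.18975e-12 m⁻¹.
v = √(5.446e+17 · 1.18975e-12) m/s ≈ 804.9 m/s = 804.9 m/s.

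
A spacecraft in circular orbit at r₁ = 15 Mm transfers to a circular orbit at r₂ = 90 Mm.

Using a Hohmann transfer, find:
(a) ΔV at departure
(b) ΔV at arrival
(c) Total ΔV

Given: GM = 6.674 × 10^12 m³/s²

Convert to SI: r₁ = 15 Mm = 1.5e+07 m; r₂ = 90 Mm = 9e+07 m.
Transfer semi-major axis: a_t = (r₁ + r₂)/2 = (1.5e+07 + 9e+07)/2 = 5.25e+07 m.
Circular speeds: v₁ = √(GM/r₁) = 667.033 m/s, v₂ = √(GM/r₂) = 272.315 m/s.
Transfer speeds (vis-viva v² = GM(2/r − 1/a_t)): v₁ᵗ = 873.352 m/s, v₂ᵗ = 145.559 m/s.
(a) ΔV₁ = |v₁ᵗ − v₁| ≈ 206.3 m/s = 206.3 m/s.
(b) ΔV₂ = |v₂ − v₂ᵗ| ≈ 126.8 m/s = 126.8 m/s.
(c) ΔV_total = ΔV₁ + ΔV₂ ≈ 333.1 m/s = 333.1 m/s.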